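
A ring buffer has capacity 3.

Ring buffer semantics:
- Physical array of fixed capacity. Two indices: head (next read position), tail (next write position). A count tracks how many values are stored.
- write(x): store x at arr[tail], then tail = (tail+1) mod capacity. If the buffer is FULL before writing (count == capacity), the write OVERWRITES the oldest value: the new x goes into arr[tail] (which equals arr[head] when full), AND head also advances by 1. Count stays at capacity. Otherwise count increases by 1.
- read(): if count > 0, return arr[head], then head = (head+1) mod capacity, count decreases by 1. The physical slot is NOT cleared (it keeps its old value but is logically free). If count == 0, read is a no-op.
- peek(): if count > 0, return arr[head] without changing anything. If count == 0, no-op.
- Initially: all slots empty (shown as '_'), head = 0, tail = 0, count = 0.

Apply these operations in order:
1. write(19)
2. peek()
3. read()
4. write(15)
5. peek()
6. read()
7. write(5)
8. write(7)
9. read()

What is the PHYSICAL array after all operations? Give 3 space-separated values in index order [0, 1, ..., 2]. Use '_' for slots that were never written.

After op 1 (write(19)): arr=[19 _ _] head=0 tail=1 count=1
After op 2 (peek()): arr=[19 _ _] head=0 tail=1 count=1
After op 3 (read()): arr=[19 _ _] head=1 tail=1 count=0
After op 4 (write(15)): arr=[19 15 _] head=1 tail=2 count=1
After op 5 (peek()): arr=[19 15 _] head=1 tail=2 count=1
After op 6 (read()): arr=[19 15 _] head=2 tail=2 count=0
After op 7 (write(5)): arr=[19 15 5] head=2 tail=0 count=1
After op 8 (write(7)): arr=[7 15 5] head=2 tail=1 count=2
After op 9 (read()): arr=[7 15 5] head=0 tail=1 count=1

Answer: 7 15 5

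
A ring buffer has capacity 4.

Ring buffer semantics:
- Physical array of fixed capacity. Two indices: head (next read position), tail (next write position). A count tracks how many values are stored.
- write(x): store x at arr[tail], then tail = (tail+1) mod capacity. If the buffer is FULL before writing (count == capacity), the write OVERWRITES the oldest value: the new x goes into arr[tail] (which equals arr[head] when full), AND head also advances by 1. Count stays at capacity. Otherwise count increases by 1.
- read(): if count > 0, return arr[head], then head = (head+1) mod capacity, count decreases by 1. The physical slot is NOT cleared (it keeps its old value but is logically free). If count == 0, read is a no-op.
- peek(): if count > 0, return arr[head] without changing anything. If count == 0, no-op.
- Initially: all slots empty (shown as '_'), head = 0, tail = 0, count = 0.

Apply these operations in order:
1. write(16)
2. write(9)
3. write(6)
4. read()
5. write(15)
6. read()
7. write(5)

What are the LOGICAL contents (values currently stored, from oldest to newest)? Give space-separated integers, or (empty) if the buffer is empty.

After op 1 (write(16)): arr=[16 _ _ _] head=0 tail=1 count=1
After op 2 (write(9)): arr=[16 9 _ _] head=0 tail=2 count=2
After op 3 (write(6)): arr=[16 9 6 _] head=0 tail=3 count=3
After op 4 (read()): arr=[16 9 6 _] head=1 tail=3 count=2
After op 5 (write(15)): arr=[16 9 6 15] head=1 tail=0 count=3
After op 6 (read()): arr=[16 9 6 15] head=2 tail=0 count=2
After op 7 (write(5)): arr=[5 9 6 15] head=2 tail=1 count=3

Answer: 6 15 5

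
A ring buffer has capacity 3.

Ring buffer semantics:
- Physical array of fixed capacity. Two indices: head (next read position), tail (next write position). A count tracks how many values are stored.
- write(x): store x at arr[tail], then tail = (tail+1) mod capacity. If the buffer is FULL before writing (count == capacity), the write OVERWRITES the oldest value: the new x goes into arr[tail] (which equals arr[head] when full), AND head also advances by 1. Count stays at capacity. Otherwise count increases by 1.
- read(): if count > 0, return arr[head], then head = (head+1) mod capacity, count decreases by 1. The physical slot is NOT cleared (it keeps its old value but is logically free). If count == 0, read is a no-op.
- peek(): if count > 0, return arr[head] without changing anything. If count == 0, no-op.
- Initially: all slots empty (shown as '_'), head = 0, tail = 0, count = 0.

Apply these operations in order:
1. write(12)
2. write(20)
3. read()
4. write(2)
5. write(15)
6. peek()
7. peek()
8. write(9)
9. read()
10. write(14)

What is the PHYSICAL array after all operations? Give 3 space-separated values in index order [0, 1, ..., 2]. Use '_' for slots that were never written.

After op 1 (write(12)): arr=[12 _ _] head=0 tail=1 count=1
After op 2 (write(20)): arr=[12 20 _] head=0 tail=2 count=2
After op 3 (read()): arr=[12 20 _] head=1 tail=2 count=1
After op 4 (write(2)): arr=[12 20 2] head=1 tail=0 count=2
After op 5 (write(15)): arr=[15 20 2] head=1 tail=1 count=3
After op 6 (peek()): arr=[15 20 2] head=1 tail=1 count=3
After op 7 (peek()): arr=[15 20 2] head=1 tail=1 count=3
After op 8 (write(9)): arr=[15 9 2] head=2 tail=2 count=3
After op 9 (read()): arr=[15 9 2] head=0 tail=2 count=2
After op 10 (write(14)): arr=[15 9 14] head=0 tail=0 count=3

Answer: 15 9 14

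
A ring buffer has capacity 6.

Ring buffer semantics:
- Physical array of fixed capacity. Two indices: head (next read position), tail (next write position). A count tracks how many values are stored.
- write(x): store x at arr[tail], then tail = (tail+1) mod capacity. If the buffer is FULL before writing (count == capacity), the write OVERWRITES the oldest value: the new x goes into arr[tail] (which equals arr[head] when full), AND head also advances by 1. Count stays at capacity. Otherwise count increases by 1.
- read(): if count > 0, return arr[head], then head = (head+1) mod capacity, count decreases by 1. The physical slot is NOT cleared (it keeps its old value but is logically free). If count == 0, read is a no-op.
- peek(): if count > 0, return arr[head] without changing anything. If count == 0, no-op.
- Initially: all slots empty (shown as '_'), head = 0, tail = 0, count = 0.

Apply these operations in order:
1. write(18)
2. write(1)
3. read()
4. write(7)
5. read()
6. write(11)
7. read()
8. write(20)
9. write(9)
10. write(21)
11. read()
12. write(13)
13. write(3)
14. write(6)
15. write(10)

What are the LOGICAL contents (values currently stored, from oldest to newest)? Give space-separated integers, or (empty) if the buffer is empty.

Answer: 9 21 13 3 6 10

Derivation:
After op 1 (write(18)): arr=[18 _ _ _ _ _] head=0 tail=1 count=1
After op 2 (write(1)): arr=[18 1 _ _ _ _] head=0 tail=2 count=2
After op 3 (read()): arr=[18 1 _ _ _ _] head=1 tail=2 count=1
After op 4 (write(7)): arr=[18 1 7 _ _ _] head=1 tail=3 count=2
After op 5 (read()): arr=[18 1 7 _ _ _] head=2 tail=3 count=1
After op 6 (write(11)): arr=[18 1 7 11 _ _] head=2 tail=4 count=2
After op 7 (read()): arr=[18 1 7 11 _ _] head=3 tail=4 count=1
After op 8 (write(20)): arr=[18 1 7 11 20 _] head=3 tail=5 count=2
After op 9 (write(9)): arr=[18 1 7 11 20 9] head=3 tail=0 count=3
After op 10 (write(21)): arr=[21 1 7 11 20 9] head=3 tail=1 count=4
After op 11 (read()): arr=[21 1 7 11 20 9] head=4 tail=1 count=3
After op 12 (write(13)): arr=[21 13 7 11 20 9] head=4 tail=2 count=4
After op 13 (write(3)): arr=[21 13 3 11 20 9] head=4 tail=3 count=5
After op 14 (write(6)): arr=[21 13 3 6 20 9] head=4 tail=4 count=6
After op 15 (write(10)): arr=[21 13 3 6 10 9] head=5 tail=5 count=6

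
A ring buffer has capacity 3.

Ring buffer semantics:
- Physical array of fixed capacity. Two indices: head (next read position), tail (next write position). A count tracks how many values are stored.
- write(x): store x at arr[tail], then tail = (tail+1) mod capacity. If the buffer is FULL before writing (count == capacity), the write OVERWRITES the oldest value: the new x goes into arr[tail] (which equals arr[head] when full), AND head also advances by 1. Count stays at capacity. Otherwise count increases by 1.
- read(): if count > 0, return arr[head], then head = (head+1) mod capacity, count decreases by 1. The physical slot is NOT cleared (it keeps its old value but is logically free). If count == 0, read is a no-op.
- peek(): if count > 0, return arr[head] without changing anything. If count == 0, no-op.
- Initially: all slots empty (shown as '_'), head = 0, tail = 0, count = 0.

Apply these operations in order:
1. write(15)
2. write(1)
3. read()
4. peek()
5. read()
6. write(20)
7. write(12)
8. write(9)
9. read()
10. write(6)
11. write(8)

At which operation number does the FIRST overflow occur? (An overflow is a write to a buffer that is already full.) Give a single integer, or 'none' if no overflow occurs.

After op 1 (write(15)): arr=[15 _ _] head=0 tail=1 count=1
After op 2 (write(1)): arr=[15 1 _] head=0 tail=2 count=2
After op 3 (read()): arr=[15 1 _] head=1 tail=2 count=1
After op 4 (peek()): arr=[15 1 _] head=1 tail=2 count=1
After op 5 (read()): arr=[15 1 _] head=2 tail=2 count=0
After op 6 (write(20)): arr=[15 1 20] head=2 tail=0 count=1
After op 7 (write(12)): arr=[12 1 20] head=2 tail=1 count=2
After op 8 (write(9)): arr=[12 9 20] head=2 tail=2 count=3
After op 9 (read()): arr=[12 9 20] head=0 tail=2 count=2
After op 10 (write(6)): arr=[12 9 6] head=0 tail=0 count=3
After op 11 (write(8)): arr=[8 9 6] head=1 tail=1 count=3

Answer: 11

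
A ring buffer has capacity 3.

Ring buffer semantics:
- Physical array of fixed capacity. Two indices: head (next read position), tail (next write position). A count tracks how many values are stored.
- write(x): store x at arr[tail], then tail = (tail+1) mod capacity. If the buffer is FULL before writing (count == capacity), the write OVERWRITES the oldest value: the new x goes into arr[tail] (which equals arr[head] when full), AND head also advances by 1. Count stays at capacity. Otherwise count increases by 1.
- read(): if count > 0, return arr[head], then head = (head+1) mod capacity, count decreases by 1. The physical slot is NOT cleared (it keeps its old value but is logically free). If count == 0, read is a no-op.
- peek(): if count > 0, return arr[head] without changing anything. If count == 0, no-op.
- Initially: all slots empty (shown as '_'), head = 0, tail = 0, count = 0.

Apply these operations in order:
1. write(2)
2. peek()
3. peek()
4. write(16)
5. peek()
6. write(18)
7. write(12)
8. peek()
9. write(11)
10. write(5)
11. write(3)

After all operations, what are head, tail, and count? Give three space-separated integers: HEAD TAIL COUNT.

Answer: 1 1 3

Derivation:
After op 1 (write(2)): arr=[2 _ _] head=0 tail=1 count=1
After op 2 (peek()): arr=[2 _ _] head=0 tail=1 count=1
After op 3 (peek()): arr=[2 _ _] head=0 tail=1 count=1
After op 4 (write(16)): arr=[2 16 _] head=0 tail=2 count=2
After op 5 (peek()): arr=[2 16 _] head=0 tail=2 count=2
After op 6 (write(18)): arr=[2 16 18] head=0 tail=0 count=3
After op 7 (write(12)): arr=[12 16 18] head=1 tail=1 count=3
After op 8 (peek()): arr=[12 16 18] head=1 tail=1 count=3
After op 9 (write(11)): arr=[12 11 18] head=2 tail=2 count=3
After op 10 (write(5)): arr=[12 11 5] head=0 tail=0 count=3
After op 11 (write(3)): arr=[3 11 5] head=1 tail=1 count=3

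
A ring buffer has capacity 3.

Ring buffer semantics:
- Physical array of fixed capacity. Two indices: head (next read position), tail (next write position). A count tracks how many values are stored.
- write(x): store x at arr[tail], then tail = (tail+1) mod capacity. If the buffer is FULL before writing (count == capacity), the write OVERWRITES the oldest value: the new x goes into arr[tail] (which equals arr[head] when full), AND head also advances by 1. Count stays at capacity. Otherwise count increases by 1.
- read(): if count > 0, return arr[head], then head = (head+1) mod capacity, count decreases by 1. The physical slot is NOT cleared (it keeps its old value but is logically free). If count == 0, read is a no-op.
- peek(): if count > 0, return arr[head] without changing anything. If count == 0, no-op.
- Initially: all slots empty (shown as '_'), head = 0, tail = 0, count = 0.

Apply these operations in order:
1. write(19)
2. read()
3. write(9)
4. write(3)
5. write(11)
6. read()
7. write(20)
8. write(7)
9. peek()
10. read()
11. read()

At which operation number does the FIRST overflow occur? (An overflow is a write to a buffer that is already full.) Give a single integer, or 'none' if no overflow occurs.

Answer: 8

Derivation:
After op 1 (write(19)): arr=[19 _ _] head=0 tail=1 count=1
After op 2 (read()): arr=[19 _ _] head=1 tail=1 count=0
After op 3 (write(9)): arr=[19 9 _] head=1 tail=2 count=1
After op 4 (write(3)): arr=[19 9 3] head=1 tail=0 count=2
After op 5 (write(11)): arr=[11 9 3] head=1 tail=1 count=3
After op 6 (read()): arr=[11 9 3] head=2 tail=1 count=2
After op 7 (write(20)): arr=[11 20 3] head=2 tail=2 count=3
After op 8 (write(7)): arr=[11 20 7] head=0 tail=0 count=3
After op 9 (peek()): arr=[11 20 7] head=0 tail=0 count=3
After op 10 (read()): arr=[11 20 7] head=1 tail=0 count=2
After op 11 (read()): arr=[11 20 7] head=2 tail=0 count=1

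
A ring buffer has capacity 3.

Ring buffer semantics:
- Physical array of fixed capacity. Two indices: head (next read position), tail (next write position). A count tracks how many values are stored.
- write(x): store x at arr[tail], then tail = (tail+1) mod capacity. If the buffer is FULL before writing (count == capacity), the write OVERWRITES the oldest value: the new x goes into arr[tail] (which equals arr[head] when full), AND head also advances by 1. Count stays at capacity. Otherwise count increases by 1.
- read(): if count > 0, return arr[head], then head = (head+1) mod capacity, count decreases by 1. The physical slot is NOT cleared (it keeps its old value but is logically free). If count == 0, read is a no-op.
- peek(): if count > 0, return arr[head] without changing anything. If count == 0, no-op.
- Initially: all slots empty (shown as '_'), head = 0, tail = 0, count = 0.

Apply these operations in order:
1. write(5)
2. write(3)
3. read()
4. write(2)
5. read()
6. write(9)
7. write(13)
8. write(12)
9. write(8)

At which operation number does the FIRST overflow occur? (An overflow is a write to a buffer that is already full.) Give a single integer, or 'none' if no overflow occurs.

Answer: 8

Derivation:
After op 1 (write(5)): arr=[5 _ _] head=0 tail=1 count=1
After op 2 (write(3)): arr=[5 3 _] head=0 tail=2 count=2
After op 3 (read()): arr=[5 3 _] head=1 tail=2 count=1
After op 4 (write(2)): arr=[5 3 2] head=1 tail=0 count=2
After op 5 (read()): arr=[5 3 2] head=2 tail=0 count=1
After op 6 (write(9)): arr=[9 3 2] head=2 tail=1 count=2
After op 7 (write(13)): arr=[9 13 2] head=2 tail=2 count=3
After op 8 (write(12)): arr=[9 13 12] head=0 tail=0 count=3
After op 9 (write(8)): arr=[8 13 12] head=1 tail=1 count=3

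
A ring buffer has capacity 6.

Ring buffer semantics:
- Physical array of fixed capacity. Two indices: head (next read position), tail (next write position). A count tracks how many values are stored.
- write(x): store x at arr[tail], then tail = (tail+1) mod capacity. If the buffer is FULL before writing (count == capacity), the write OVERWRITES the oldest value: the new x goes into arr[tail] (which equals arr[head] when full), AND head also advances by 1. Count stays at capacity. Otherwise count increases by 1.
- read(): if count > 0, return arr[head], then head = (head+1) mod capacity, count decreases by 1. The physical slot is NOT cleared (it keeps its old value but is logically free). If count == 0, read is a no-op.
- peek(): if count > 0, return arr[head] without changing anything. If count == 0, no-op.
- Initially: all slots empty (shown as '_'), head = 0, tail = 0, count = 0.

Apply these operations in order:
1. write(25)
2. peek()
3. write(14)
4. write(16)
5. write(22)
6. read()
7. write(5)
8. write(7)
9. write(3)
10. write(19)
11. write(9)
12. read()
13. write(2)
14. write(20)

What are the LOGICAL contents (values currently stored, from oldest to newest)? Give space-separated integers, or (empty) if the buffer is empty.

After op 1 (write(25)): arr=[25 _ _ _ _ _] head=0 tail=1 count=1
After op 2 (peek()): arr=[25 _ _ _ _ _] head=0 tail=1 count=1
After op 3 (write(14)): arr=[25 14 _ _ _ _] head=0 tail=2 count=2
After op 4 (write(16)): arr=[25 14 16 _ _ _] head=0 tail=3 count=3
After op 5 (write(22)): arr=[25 14 16 22 _ _] head=0 tail=4 count=4
After op 6 (read()): arr=[25 14 16 22 _ _] head=1 tail=4 count=3
After op 7 (write(5)): arr=[25 14 16 22 5 _] head=1 tail=5 count=4
After op 8 (write(7)): arr=[25 14 16 22 5 7] head=1 tail=0 count=5
After op 9 (write(3)): arr=[3 14 16 22 5 7] head=1 tail=1 count=6
After op 10 (write(19)): arr=[3 19 16 22 5 7] head=2 tail=2 count=6
After op 11 (write(9)): arr=[3 19 9 22 5 7] head=3 tail=3 count=6
After op 12 (read()): arr=[3 19 9 22 5 7] head=4 tail=3 count=5
After op 13 (write(2)): arr=[3 19 9 2 5 7] head=4 tail=4 count=6
After op 14 (write(20)): arr=[3 19 9 2 20 7] head=5 tail=5 count=6

Answer: 7 3 19 9 2 20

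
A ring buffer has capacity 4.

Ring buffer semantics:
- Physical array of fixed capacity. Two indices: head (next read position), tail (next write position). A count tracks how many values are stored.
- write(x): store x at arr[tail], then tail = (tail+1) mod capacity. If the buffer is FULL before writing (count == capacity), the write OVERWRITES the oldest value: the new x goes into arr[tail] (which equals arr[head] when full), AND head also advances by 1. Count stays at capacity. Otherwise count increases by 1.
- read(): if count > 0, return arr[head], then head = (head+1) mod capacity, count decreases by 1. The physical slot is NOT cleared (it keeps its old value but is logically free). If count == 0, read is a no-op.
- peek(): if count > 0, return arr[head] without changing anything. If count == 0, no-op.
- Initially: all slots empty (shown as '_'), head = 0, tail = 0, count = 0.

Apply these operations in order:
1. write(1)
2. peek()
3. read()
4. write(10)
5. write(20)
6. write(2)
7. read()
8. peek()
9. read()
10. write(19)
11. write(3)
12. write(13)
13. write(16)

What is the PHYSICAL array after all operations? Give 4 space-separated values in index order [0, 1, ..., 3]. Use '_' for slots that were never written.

After op 1 (write(1)): arr=[1 _ _ _] head=0 tail=1 count=1
After op 2 (peek()): arr=[1 _ _ _] head=0 tail=1 count=1
After op 3 (read()): arr=[1 _ _ _] head=1 tail=1 count=0
After op 4 (write(10)): arr=[1 10 _ _] head=1 tail=2 count=1
After op 5 (write(20)): arr=[1 10 20 _] head=1 tail=3 count=2
After op 6 (write(2)): arr=[1 10 20 2] head=1 tail=0 count=3
After op 7 (read()): arr=[1 10 20 2] head=2 tail=0 count=2
After op 8 (peek()): arr=[1 10 20 2] head=2 tail=0 count=2
After op 9 (read()): arr=[1 10 20 2] head=3 tail=0 count=1
After op 10 (write(19)): arr=[19 10 20 2] head=3 tail=1 count=2
After op 11 (write(3)): arr=[19 3 20 2] head=3 tail=2 count=3
After op 12 (write(13)): arr=[19 3 13 2] head=3 tail=3 count=4
After op 13 (write(16)): arr=[19 3 13 16] head=0 tail=0 count=4

Answer: 19 3 13 16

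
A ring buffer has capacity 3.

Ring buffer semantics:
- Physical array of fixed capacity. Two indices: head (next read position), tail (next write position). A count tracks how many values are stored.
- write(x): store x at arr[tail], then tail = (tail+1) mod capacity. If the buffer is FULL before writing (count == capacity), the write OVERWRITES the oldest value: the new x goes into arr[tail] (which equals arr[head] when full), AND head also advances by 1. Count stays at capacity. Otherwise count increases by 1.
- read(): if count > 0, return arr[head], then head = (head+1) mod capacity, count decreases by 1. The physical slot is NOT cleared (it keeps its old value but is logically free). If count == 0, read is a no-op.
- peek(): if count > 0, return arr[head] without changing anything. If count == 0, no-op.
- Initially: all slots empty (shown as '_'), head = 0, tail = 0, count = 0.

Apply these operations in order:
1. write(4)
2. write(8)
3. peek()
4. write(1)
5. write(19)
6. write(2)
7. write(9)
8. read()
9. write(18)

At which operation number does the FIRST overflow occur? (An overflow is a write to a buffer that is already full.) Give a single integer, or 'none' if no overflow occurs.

After op 1 (write(4)): arr=[4 _ _] head=0 tail=1 count=1
After op 2 (write(8)): arr=[4 8 _] head=0 tail=2 count=2
After op 3 (peek()): arr=[4 8 _] head=0 tail=2 count=2
After op 4 (write(1)): arr=[4 8 1] head=0 tail=0 count=3
After op 5 (write(19)): arr=[19 8 1] head=1 tail=1 count=3
After op 6 (write(2)): arr=[19 2 1] head=2 tail=2 count=3
After op 7 (write(9)): arr=[19 2 9] head=0 tail=0 count=3
After op 8 (read()): arr=[19 2 9] head=1 tail=0 count=2
After op 9 (write(18)): arr=[18 2 9] head=1 tail=1 count=3

Answer: 5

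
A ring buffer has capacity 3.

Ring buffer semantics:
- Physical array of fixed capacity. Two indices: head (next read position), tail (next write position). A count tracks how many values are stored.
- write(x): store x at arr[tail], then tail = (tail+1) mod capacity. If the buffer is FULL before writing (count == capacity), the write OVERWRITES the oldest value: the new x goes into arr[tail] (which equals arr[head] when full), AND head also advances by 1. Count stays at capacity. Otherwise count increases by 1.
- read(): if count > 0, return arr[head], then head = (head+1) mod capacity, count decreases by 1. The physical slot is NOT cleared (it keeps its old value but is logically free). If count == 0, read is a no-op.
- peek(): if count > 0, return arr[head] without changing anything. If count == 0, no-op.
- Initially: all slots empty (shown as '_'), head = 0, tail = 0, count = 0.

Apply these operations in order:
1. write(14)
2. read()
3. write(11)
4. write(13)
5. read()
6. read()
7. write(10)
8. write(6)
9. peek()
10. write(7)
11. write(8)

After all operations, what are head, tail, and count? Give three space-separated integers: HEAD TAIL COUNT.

After op 1 (write(14)): arr=[14 _ _] head=0 tail=1 count=1
After op 2 (read()): arr=[14 _ _] head=1 tail=1 count=0
After op 3 (write(11)): arr=[14 11 _] head=1 tail=2 count=1
After op 4 (write(13)): arr=[14 11 13] head=1 tail=0 count=2
After op 5 (read()): arr=[14 11 13] head=2 tail=0 count=1
After op 6 (read()): arr=[14 11 13] head=0 tail=0 count=0
After op 7 (write(10)): arr=[10 11 13] head=0 tail=1 count=1
After op 8 (write(6)): arr=[10 6 13] head=0 tail=2 count=2
After op 9 (peek()): arr=[10 6 13] head=0 tail=2 count=2
After op 10 (write(7)): arr=[10 6 7] head=0 tail=0 count=3
After op 11 (write(8)): arr=[8 6 7] head=1 tail=1 count=3

Answer: 1 1 3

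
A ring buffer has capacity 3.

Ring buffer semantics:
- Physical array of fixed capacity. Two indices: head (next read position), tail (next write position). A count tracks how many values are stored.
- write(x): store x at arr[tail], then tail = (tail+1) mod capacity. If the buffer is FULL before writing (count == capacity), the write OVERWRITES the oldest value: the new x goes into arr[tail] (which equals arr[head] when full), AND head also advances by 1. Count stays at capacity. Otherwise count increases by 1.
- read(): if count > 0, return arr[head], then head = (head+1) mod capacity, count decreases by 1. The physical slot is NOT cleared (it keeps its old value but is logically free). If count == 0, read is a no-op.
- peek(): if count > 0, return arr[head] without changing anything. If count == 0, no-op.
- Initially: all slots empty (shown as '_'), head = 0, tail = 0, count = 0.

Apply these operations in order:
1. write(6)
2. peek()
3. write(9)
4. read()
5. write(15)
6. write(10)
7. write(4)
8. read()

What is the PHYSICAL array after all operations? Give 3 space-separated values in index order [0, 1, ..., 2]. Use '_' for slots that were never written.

Answer: 10 4 15

Derivation:
After op 1 (write(6)): arr=[6 _ _] head=0 tail=1 count=1
After op 2 (peek()): arr=[6 _ _] head=0 tail=1 count=1
After op 3 (write(9)): arr=[6 9 _] head=0 tail=2 count=2
After op 4 (read()): arr=[6 9 _] head=1 tail=2 count=1
After op 5 (write(15)): arr=[6 9 15] head=1 tail=0 count=2
After op 6 (write(10)): arr=[10 9 15] head=1 tail=1 count=3
After op 7 (write(4)): arr=[10 4 15] head=2 tail=2 count=3
After op 8 (read()): arr=[10 4 15] head=0 tail=2 count=2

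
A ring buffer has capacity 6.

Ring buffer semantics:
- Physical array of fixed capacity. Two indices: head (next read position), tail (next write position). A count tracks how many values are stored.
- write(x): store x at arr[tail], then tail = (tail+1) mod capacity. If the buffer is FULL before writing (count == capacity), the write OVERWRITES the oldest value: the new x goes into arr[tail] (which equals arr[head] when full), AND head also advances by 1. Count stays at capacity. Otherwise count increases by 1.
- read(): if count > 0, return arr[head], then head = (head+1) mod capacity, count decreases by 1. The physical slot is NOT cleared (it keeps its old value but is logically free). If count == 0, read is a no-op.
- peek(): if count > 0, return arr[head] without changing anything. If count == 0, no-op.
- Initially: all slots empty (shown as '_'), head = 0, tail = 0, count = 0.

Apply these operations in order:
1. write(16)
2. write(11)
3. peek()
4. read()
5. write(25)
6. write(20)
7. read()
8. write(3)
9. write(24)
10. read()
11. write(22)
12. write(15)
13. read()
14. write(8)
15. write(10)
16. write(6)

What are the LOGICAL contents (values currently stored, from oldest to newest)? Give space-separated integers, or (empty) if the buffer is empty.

Answer: 24 22 15 8 10 6

Derivation:
After op 1 (write(16)): arr=[16 _ _ _ _ _] head=0 tail=1 count=1
After op 2 (write(11)): arr=[16 11 _ _ _ _] head=0 tail=2 count=2
After op 3 (peek()): arr=[16 11 _ _ _ _] head=0 tail=2 count=2
After op 4 (read()): arr=[16 11 _ _ _ _] head=1 tail=2 count=1
After op 5 (write(25)): arr=[16 11 25 _ _ _] head=1 tail=3 count=2
After op 6 (write(20)): arr=[16 11 25 20 _ _] head=1 tail=4 count=3
After op 7 (read()): arr=[16 11 25 20 _ _] head=2 tail=4 count=2
After op 8 (write(3)): arr=[16 11 25 20 3 _] head=2 tail=5 count=3
After op 9 (write(24)): arr=[16 11 25 20 3 24] head=2 tail=0 count=4
After op 10 (read()): arr=[16 11 25 20 3 24] head=3 tail=0 count=3
After op 11 (write(22)): arr=[22 11 25 20 3 24] head=3 tail=1 count=4
After op 12 (write(15)): arr=[22 15 25 20 3 24] head=3 tail=2 count=5
After op 13 (read()): arr=[22 15 25 20 3 24] head=4 tail=2 count=4
After op 14 (write(8)): arr=[22 15 8 20 3 24] head=4 tail=3 count=5
After op 15 (write(10)): arr=[22 15 8 10 3 24] head=4 tail=4 count=6
After op 16 (write(6)): arr=[22 15 8 10 6 24] head=5 tail=5 count=6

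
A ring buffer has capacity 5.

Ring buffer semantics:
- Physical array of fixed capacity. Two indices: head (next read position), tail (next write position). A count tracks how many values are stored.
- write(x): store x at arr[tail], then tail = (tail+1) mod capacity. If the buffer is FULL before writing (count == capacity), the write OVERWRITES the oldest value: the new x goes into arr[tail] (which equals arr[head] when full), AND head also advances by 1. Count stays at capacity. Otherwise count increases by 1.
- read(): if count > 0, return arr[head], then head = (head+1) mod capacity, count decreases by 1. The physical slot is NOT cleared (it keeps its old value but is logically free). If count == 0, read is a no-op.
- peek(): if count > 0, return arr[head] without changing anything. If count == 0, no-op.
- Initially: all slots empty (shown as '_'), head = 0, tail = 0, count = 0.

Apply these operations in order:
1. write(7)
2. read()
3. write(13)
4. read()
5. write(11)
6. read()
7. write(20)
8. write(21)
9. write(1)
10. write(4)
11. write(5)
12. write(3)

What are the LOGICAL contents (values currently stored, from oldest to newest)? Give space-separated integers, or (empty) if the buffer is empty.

After op 1 (write(7)): arr=[7 _ _ _ _] head=0 tail=1 count=1
After op 2 (read()): arr=[7 _ _ _ _] head=1 tail=1 count=0
After op 3 (write(13)): arr=[7 13 _ _ _] head=1 tail=2 count=1
After op 4 (read()): arr=[7 13 _ _ _] head=2 tail=2 count=0
After op 5 (write(11)): arr=[7 13 11 _ _] head=2 tail=3 count=1
After op 6 (read()): arr=[7 13 11 _ _] head=3 tail=3 count=0
After op 7 (write(20)): arr=[7 13 11 20 _] head=3 tail=4 count=1
After op 8 (write(21)): arr=[7 13 11 20 21] head=3 tail=0 count=2
After op 9 (write(1)): arr=[1 13 11 20 21] head=3 tail=1 count=3
After op 10 (write(4)): arr=[1 4 11 20 21] head=3 tail=2 count=4
After op 11 (write(5)): arr=[1 4 5 20 21] head=3 tail=3 count=5
After op 12 (write(3)): arr=[1 4 5 3 21] head=4 tail=4 count=5

Answer: 21 1 4 5 3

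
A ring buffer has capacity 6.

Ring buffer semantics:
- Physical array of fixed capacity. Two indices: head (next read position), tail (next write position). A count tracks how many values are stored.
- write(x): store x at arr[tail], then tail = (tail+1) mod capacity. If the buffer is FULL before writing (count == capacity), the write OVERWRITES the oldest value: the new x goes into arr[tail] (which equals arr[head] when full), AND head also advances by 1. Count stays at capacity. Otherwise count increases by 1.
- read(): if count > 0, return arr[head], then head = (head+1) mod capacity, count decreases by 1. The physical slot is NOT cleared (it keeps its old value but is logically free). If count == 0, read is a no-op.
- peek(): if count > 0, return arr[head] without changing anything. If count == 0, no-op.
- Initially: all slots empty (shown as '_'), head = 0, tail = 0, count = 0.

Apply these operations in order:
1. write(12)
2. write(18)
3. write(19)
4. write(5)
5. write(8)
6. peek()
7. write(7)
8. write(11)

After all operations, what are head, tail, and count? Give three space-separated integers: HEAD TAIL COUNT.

Answer: 1 1 6

Derivation:
After op 1 (write(12)): arr=[12 _ _ _ _ _] head=0 tail=1 count=1
After op 2 (write(18)): arr=[12 18 _ _ _ _] head=0 tail=2 count=2
After op 3 (write(19)): arr=[12 18 19 _ _ _] head=0 tail=3 count=3
After op 4 (write(5)): arr=[12 18 19 5 _ _] head=0 tail=4 count=4
After op 5 (write(8)): arr=[12 18 19 5 8 _] head=0 tail=5 count=5
After op 6 (peek()): arr=[12 18 19 5 8 _] head=0 tail=5 count=5
After op 7 (write(7)): arr=[12 18 19 5 8 7] head=0 tail=0 count=6
After op 8 (write(11)): arr=[11 18 19 5 8 7] head=1 tail=1 count=6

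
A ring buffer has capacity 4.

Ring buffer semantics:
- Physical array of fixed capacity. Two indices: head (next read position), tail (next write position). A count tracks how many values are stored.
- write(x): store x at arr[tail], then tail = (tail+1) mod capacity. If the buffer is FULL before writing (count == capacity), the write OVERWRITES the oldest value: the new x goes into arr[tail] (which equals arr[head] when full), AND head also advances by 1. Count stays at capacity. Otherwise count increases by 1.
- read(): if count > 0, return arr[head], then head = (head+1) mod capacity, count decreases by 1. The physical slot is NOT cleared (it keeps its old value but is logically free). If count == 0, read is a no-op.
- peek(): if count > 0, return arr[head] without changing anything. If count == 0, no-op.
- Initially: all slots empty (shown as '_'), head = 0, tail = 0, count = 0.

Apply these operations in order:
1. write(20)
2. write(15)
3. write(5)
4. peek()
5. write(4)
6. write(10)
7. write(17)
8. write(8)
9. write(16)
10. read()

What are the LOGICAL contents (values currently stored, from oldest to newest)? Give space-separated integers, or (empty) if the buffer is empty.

Answer: 17 8 16

Derivation:
After op 1 (write(20)): arr=[20 _ _ _] head=0 tail=1 count=1
After op 2 (write(15)): arr=[20 15 _ _] head=0 tail=2 count=2
After op 3 (write(5)): arr=[20 15 5 _] head=0 tail=3 count=3
After op 4 (peek()): arr=[20 15 5 _] head=0 tail=3 count=3
After op 5 (write(4)): arr=[20 15 5 4] head=0 tail=0 count=4
After op 6 (write(10)): arr=[10 15 5 4] head=1 tail=1 count=4
After op 7 (write(17)): arr=[10 17 5 4] head=2 tail=2 count=4
After op 8 (write(8)): arr=[10 17 8 4] head=3 tail=3 count=4
After op 9 (write(16)): arr=[10 17 8 16] head=0 tail=0 count=4
After op 10 (read()): arr=[10 17 8 16] head=1 tail=0 count=3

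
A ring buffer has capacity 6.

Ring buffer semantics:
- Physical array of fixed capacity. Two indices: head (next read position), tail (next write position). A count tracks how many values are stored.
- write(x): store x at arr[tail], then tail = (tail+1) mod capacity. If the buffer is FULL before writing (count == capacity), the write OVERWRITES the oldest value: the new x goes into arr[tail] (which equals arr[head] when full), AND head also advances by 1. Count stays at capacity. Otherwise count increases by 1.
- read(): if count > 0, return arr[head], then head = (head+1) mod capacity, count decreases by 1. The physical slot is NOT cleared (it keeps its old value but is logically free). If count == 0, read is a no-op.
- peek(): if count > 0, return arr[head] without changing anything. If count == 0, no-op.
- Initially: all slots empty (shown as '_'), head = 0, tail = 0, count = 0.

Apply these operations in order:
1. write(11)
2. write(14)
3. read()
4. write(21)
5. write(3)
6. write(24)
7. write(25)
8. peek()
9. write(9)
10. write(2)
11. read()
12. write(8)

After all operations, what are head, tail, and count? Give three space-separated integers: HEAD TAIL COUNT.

Answer: 3 3 6

Derivation:
After op 1 (write(11)): arr=[11 _ _ _ _ _] head=0 tail=1 count=1
After op 2 (write(14)): arr=[11 14 _ _ _ _] head=0 tail=2 count=2
After op 3 (read()): arr=[11 14 _ _ _ _] head=1 tail=2 count=1
After op 4 (write(21)): arr=[11 14 21 _ _ _] head=1 tail=3 count=2
After op 5 (write(3)): arr=[11 14 21 3 _ _] head=1 tail=4 count=3
After op 6 (write(24)): arr=[11 14 21 3 24 _] head=1 tail=5 count=4
After op 7 (write(25)): arr=[11 14 21 3 24 25] head=1 tail=0 count=5
After op 8 (peek()): arr=[11 14 21 3 24 25] head=1 tail=0 count=5
After op 9 (write(9)): arr=[9 14 21 3 24 25] head=1 tail=1 count=6
After op 10 (write(2)): arr=[9 2 21 3 24 25] head=2 tail=2 count=6
After op 11 (read()): arr=[9 2 21 3 24 25] head=3 tail=2 count=5
After op 12 (write(8)): arr=[9 2 8 3 24 25] head=3 tail=3 count=6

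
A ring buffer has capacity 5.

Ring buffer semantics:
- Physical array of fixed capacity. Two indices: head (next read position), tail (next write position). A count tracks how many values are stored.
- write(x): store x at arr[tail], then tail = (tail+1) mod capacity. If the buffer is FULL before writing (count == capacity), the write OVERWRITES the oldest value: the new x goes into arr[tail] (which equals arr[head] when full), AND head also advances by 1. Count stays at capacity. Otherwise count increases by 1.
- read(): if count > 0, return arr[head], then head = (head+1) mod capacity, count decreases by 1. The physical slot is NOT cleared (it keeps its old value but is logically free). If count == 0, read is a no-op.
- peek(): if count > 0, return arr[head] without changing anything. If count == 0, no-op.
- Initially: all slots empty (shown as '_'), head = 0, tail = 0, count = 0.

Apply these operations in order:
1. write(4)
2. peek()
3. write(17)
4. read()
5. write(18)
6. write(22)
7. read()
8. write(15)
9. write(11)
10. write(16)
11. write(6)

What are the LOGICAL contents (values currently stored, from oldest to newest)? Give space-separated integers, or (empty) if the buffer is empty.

After op 1 (write(4)): arr=[4 _ _ _ _] head=0 tail=1 count=1
After op 2 (peek()): arr=[4 _ _ _ _] head=0 tail=1 count=1
After op 3 (write(17)): arr=[4 17 _ _ _] head=0 tail=2 count=2
After op 4 (read()): arr=[4 17 _ _ _] head=1 tail=2 count=1
After op 5 (write(18)): arr=[4 17 18 _ _] head=1 tail=3 count=2
After op 6 (write(22)): arr=[4 17 18 22 _] head=1 tail=4 count=3
After op 7 (read()): arr=[4 17 18 22 _] head=2 tail=4 count=2
After op 8 (write(15)): arr=[4 17 18 22 15] head=2 tail=0 count=3
After op 9 (write(11)): arr=[11 17 18 22 15] head=2 tail=1 count=4
After op 10 (write(16)): arr=[11 16 18 22 15] head=2 tail=2 count=5
After op 11 (write(6)): arr=[11 16 6 22 15] head=3 tail=3 count=5

Answer: 22 15 11 16 6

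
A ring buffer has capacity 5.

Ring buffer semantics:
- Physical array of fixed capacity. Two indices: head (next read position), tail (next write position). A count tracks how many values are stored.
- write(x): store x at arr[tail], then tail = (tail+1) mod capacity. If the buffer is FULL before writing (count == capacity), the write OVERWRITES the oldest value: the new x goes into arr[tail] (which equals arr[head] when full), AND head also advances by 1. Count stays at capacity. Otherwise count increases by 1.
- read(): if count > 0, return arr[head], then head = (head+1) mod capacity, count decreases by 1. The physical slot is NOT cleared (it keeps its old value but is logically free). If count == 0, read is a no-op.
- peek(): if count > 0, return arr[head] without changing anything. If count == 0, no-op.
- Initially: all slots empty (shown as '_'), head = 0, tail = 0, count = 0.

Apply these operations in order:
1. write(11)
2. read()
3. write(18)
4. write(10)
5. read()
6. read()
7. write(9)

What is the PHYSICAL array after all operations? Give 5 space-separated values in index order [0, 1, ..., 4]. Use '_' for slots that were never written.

Answer: 11 18 10 9 _

Derivation:
After op 1 (write(11)): arr=[11 _ _ _ _] head=0 tail=1 count=1
After op 2 (read()): arr=[11 _ _ _ _] head=1 tail=1 count=0
After op 3 (write(18)): arr=[11 18 _ _ _] head=1 tail=2 count=1
After op 4 (write(10)): arr=[11 18 10 _ _] head=1 tail=3 count=2
After op 5 (read()): arr=[11 18 10 _ _] head=2 tail=3 count=1
After op 6 (read()): arr=[11 18 10 _ _] head=3 tail=3 count=0
After op 7 (write(9)): arr=[11 18 10 9 _] head=3 tail=4 count=1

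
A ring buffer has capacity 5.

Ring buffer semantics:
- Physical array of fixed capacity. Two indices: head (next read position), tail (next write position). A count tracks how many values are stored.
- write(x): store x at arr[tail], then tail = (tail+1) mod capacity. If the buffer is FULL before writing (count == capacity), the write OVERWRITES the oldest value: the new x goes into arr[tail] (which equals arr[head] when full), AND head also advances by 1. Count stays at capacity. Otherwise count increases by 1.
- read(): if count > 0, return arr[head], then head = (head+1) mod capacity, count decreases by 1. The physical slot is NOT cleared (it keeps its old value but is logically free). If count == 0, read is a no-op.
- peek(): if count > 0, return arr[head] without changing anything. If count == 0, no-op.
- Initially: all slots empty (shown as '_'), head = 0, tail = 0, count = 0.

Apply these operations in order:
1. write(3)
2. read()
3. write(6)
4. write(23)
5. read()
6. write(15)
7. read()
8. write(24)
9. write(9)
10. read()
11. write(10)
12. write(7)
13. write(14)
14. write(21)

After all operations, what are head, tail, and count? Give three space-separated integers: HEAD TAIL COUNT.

Answer: 0 0 5

Derivation:
After op 1 (write(3)): arr=[3 _ _ _ _] head=0 tail=1 count=1
After op 2 (read()): arr=[3 _ _ _ _] head=1 tail=1 count=0
After op 3 (write(6)): arr=[3 6 _ _ _] head=1 tail=2 count=1
After op 4 (write(23)): arr=[3 6 23 _ _] head=1 tail=3 count=2
After op 5 (read()): arr=[3 6 23 _ _] head=2 tail=3 count=1
After op 6 (write(15)): arr=[3 6 23 15 _] head=2 tail=4 count=2
After op 7 (read()): arr=[3 6 23 15 _] head=3 tail=4 count=1
After op 8 (write(24)): arr=[3 6 23 15 24] head=3 tail=0 count=2
After op 9 (write(9)): arr=[9 6 23 15 24] head=3 tail=1 count=3
After op 10 (read()): arr=[9 6 23 15 24] head=4 tail=1 count=2
After op 11 (write(10)): arr=[9 10 23 15 24] head=4 tail=2 count=3
After op 12 (write(7)): arr=[9 10 7 15 24] head=4 tail=3 count=4
After op 13 (write(14)): arr=[9 10 7 14 24] head=4 tail=4 count=5
After op 14 (write(21)): arr=[9 10 7 14 21] head=0 tail=0 count=5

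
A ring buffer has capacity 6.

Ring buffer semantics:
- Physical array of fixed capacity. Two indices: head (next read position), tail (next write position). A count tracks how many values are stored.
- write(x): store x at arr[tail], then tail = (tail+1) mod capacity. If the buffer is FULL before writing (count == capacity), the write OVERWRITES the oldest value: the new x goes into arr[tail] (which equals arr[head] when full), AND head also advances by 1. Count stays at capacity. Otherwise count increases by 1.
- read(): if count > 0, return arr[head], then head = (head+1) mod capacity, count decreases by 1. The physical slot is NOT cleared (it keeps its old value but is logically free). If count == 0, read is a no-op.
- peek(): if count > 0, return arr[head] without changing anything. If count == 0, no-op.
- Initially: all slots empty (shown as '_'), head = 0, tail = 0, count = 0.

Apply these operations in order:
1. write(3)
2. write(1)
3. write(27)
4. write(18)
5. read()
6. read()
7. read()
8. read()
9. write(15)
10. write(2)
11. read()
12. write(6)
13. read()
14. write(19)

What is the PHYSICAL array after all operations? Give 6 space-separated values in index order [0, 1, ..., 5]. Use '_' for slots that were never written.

Answer: 6 19 27 18 15 2

Derivation:
After op 1 (write(3)): arr=[3 _ _ _ _ _] head=0 tail=1 count=1
After op 2 (write(1)): arr=[3 1 _ _ _ _] head=0 tail=2 count=2
After op 3 (write(27)): arr=[3 1 27 _ _ _] head=0 tail=3 count=3
After op 4 (write(18)): arr=[3 1 27 18 _ _] head=0 tail=4 count=4
After op 5 (read()): arr=[3 1 27 18 _ _] head=1 tail=4 count=3
After op 6 (read()): arr=[3 1 27 18 _ _] head=2 tail=4 count=2
After op 7 (read()): arr=[3 1 27 18 _ _] head=3 tail=4 count=1
After op 8 (read()): arr=[3 1 27 18 _ _] head=4 tail=4 count=0
After op 9 (write(15)): arr=[3 1 27 18 15 _] head=4 tail=5 count=1
After op 10 (write(2)): arr=[3 1 27 18 15 2] head=4 tail=0 count=2
After op 11 (read()): arr=[3 1 27 18 15 2] head=5 tail=0 count=1
After op 12 (write(6)): arr=[6 1 27 18 15 2] head=5 tail=1 count=2
After op 13 (read()): arr=[6 1 27 18 15 2] head=0 tail=1 count=1
After op 14 (write(19)): arr=[6 19 27 18 15 2] head=0 tail=2 count=2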